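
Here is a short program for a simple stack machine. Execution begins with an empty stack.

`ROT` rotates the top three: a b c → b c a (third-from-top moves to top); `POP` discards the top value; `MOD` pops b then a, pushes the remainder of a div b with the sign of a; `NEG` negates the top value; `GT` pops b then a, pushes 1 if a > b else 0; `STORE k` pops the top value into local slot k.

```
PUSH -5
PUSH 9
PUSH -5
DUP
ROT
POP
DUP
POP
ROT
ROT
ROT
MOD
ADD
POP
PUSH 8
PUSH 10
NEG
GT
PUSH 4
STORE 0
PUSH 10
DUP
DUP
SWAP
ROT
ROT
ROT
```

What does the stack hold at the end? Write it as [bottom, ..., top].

[1, 10, 10, 10]

PUSH -5 → -5
PUSH 9  → -5 9
PUSH -5 → -5 9 -5
DUP     → -5 9 -5 -5
ROT     → -5 -5 -5 9
POP     → -5 -5 -5
DUP     → -5 -5 -5 -5
POP     → -5 -5 -5
ROT     → -5 -5 -5
ROT     → -5 -5 -5
ROT     → -5 -5 -5
MOD     → -5 0
ADD     → -5
POP     → (empty)
PUSH 8  → 8
PUSH 10 → 8 10
NEG     → 8 -10
GT      → 1
PUSH 4  → 1 4
STORE 0 → 1
PUSH 10 → 1 10
DUP     → 1 10 10
DUP     → 1 10 10 10
SWAP    → 1 10 10 10
ROT     → 1 10 10 10
ROT     → 1 10 10 10
ROT     → 1 10 10 10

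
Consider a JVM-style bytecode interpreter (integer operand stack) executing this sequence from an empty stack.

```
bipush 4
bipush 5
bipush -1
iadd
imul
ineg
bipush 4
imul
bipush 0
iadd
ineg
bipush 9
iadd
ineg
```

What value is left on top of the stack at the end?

bipush 4   4
bipush 5   4 5
bipush -1  4 5 -1
iadd       4 4
imul       16
ineg       -16
bipush 4   -16 4
imul       -64
bipush 0   -64 0
iadd       -64
ineg       64
bipush 9   64 9
iadd       73
ineg       -73

-73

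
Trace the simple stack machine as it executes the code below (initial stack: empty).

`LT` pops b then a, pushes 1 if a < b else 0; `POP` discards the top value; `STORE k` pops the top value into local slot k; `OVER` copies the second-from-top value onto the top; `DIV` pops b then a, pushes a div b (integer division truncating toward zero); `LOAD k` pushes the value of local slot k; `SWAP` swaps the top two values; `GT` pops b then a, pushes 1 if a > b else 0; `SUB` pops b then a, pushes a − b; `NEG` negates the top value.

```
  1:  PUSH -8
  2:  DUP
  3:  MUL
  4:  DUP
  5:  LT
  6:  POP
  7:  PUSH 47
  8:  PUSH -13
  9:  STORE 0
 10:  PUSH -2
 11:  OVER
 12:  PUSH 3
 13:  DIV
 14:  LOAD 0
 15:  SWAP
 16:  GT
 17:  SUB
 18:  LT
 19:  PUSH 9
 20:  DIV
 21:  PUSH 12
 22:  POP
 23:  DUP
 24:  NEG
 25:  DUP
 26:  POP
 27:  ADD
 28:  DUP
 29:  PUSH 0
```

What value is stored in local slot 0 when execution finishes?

-13

PUSH -8  : [-8]
DUP      : [-8, -8]
MUL      : [64]
DUP      : [64, 64]
LT       : [0]
POP      : []
PUSH 47  : [47]
PUSH -13 : [47, -13]
STORE 0  : [47]
PUSH -2  : [47, -2]
OVER     : [47, -2, 47]
PUSH 3   : [47, -2, 47, 3]
DIV      : [47, -2, 15]
LOAD 0   : [47, -2, 15, -13]
SWAP     : [47, -2, -13, 15]
GT       : [47, -2, 0]
SUB      : [47, -2]
LT       : [0]
PUSH 9   : [0, 9]
DIV      : [0]
PUSH 12  : [0, 12]
POP      : [0]
DUP      : [0, 0]
NEG      : [0, 0]
DUP      : [0, 0, 0]
POP      : [0, 0]
ADD      : [0]
DUP      : [0, 0]
PUSH 0   : [0, 0, 0]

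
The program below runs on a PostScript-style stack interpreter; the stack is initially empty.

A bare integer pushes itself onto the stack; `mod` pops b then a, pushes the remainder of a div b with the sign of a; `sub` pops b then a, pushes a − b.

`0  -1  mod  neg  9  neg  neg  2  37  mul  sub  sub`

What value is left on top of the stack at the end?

0   → [0]
-1  → [0, -1]
mod → [0]
neg → [0]
9   → [0, 9]
neg → [0, -9]
neg → [0, 9]
2   → [0, 9, 2]
37  → [0, 9, 2, 37]
mul → [0, 9, 74]
sub → [0, -65]
sub → [65]

65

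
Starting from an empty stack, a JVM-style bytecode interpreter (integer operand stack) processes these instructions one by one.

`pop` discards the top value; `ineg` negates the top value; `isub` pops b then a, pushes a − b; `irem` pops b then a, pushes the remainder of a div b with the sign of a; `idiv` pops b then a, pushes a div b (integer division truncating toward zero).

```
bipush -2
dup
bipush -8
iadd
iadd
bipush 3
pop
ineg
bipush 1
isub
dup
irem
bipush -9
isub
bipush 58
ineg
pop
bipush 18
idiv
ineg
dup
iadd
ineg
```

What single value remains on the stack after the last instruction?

bipush -2  -2
dup        -2 -2
bipush -8  -2 -2 -8
iadd       -2 -10
iadd       -12
bipush 3   -12 3
pop        -12
ineg       12
bipush 1   12 1
isub       11
dup        11 11
irem       0
bipush -9  0 -9
isub       9
bipush 58  9 58
ineg       9 -58
pop        9
bipush 18  9 18
idiv       0
ineg       0
dup        0 0
iadd       0
ineg       0

0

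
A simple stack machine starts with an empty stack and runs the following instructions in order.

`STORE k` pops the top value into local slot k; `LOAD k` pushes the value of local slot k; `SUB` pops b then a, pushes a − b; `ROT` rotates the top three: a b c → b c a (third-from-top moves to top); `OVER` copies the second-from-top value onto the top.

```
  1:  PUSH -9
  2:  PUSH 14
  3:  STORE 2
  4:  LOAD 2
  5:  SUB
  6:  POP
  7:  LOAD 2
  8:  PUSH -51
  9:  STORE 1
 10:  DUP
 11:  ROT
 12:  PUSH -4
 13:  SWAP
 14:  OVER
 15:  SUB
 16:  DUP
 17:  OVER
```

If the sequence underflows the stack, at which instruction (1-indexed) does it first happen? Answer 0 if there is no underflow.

11

PUSH -9  → [-9]
PUSH 14  → [-9, 14]
STORE 2  → [-9]
LOAD 2   → [-9, 14]
SUB      → [-23]
POP      → []
LOAD 2   → [14]
PUSH -51 → [14, -51]
STORE 1  → [14]
DUP      → [14, 14]
ROT  — needs 3 operands, stack has 2 → underflow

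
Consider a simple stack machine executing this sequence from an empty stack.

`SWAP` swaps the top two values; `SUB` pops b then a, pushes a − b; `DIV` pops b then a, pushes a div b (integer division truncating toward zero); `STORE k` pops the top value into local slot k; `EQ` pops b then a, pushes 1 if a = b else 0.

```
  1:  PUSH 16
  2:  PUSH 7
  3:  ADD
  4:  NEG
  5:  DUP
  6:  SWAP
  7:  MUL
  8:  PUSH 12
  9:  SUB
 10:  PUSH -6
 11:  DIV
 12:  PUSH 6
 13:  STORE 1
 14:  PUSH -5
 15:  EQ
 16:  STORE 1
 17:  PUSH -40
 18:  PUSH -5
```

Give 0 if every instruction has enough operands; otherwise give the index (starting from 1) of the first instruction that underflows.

0

PUSH 16   [16]
PUSH 7    [16, 7]
ADD       [23]
NEG       [-23]
DUP       [-23, -23]
SWAP      [-23, -23]
MUL       [529]
PUSH 12   [529, 12]
SUB       [517]
PUSH -6   [517, -6]
DIV       [-86]
PUSH 6    [-86, 6]
STORE 1   [-86]
PUSH -5   [-86, -5]
EQ        [0]
STORE 1   []
PUSH -40  [-40]
PUSH -5   [-40, -5]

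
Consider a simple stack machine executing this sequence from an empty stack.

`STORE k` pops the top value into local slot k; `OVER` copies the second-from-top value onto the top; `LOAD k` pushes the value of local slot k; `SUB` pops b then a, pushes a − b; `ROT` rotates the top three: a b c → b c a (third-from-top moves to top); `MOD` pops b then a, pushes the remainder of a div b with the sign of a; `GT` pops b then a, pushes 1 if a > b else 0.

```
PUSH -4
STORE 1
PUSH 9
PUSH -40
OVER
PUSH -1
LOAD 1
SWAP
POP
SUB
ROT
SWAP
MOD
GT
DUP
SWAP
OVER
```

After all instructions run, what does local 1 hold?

-4

PUSH -4  -> -4
STORE 1  -> (empty)
PUSH 9   -> 9
PUSH -40 -> 9 -40
OVER     -> 9 -40 9
PUSH -1  -> 9 -40 9 -1
LOAD 1   -> 9 -40 9 -1 -4
SWAP     -> 9 -40 9 -4 -1
POP      -> 9 -40 9 -4
SUB      -> 9 -40 13
ROT      -> -40 13 9
SWAP     -> -40 9 13
MOD      -> -40 9
GT       -> 0
DUP      -> 0 0
SWAP     -> 0 0
OVER     -> 0 0 0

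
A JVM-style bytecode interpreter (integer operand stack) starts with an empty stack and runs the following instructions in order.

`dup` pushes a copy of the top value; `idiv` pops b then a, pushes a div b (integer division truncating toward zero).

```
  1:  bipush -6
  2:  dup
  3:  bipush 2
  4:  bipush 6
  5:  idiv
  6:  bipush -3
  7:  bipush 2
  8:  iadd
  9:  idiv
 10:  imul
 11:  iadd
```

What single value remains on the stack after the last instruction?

-6

bipush -6 -> -6
dup       -> -6 -6
bipush 2  -> -6 -6 2
bipush 6  -> -6 -6 2 6
idiv      -> -6 -6 0
bipush -3 -> -6 -6 0 -3
bipush 2  -> -6 -6 0 -3 2
iadd      -> -6 -6 0 -1
idiv      -> -6 -6 0
imul      -> -6 0
iadd      -> -6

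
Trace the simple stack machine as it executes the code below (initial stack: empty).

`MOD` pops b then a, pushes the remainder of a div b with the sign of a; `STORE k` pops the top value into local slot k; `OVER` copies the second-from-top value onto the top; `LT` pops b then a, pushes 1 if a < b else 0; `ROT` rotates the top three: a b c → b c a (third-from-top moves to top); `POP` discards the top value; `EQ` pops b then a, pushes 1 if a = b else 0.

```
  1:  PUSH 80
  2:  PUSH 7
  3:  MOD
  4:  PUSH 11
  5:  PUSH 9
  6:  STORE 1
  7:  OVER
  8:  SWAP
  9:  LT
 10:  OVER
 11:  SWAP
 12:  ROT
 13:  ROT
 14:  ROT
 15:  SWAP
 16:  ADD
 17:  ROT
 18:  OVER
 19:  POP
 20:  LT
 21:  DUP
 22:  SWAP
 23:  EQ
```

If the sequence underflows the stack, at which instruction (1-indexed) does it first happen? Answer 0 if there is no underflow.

PUSH 80 : 80
PUSH 7  : 80 7
MOD     : 3
PUSH 11 : 3 11
PUSH 9  : 3 11 9
STORE 1 : 3 11
OVER    : 3 11 3
SWAP    : 3 3 11
LT      : 3 1
OVER    : 3 1 3
SWAP    : 3 3 1
ROT     : 3 1 3
ROT     : 1 3 3
ROT     : 3 3 1
SWAP    : 3 1 3
ADD     : 3 4
ROT  — needs 3 operands, stack has 2 → underflow

17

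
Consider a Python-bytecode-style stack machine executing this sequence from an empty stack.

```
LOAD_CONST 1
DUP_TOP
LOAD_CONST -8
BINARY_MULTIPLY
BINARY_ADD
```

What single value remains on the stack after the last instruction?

LOAD_CONST 1    → 1
DUP_TOP         → 1 1
LOAD_CONST -8   → 1 1 -8
BINARY_MULTIPLY → 1 -8
BINARY_ADD      → -7

-7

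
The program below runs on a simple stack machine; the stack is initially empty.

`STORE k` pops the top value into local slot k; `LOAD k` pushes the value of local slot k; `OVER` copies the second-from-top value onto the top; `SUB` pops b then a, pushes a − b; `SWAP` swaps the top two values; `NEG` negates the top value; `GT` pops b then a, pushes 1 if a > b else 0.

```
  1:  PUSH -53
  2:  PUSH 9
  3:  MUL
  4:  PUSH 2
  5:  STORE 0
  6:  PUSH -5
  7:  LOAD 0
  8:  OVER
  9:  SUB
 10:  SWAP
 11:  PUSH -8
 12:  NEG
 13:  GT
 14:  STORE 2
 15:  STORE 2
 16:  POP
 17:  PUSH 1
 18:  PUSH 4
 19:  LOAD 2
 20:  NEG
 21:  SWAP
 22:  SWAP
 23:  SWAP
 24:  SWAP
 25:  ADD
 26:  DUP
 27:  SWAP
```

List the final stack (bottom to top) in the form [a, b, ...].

PUSH -53 → [-53]
PUSH 9   → [-53, 9]
MUL      → [-477]
PUSH 2   → [-477, 2]
STORE 0  → [-477]
PUSH -5  → [-477, -5]
LOAD 0   → [-477, -5, 2]
OVER     → [-477, -5, 2, -5]
SUB      → [-477, -5, 7]
SWAP     → [-477, 7, -5]
PUSH -8  → [-477, 7, -5, -8]
NEG      → [-477, 7, -5, 8]
GT       → [-477, 7, 0]
STORE 2  → [-477, 7]
STORE 2  → [-477]
POP      → []
PUSH 1   → [1]
PUSH 4   → [1, 4]
LOAD 2   → [1, 4, 7]
NEG      → [1, 4, -7]
SWAP     → [1, -7, 4]
SWAP     → [1, 4, -7]
SWAP     → [1, -7, 4]
SWAP     → [1, 4, -7]
ADD      → [1, -3]
DUP      → [1, -3, -3]
SWAP     → [1, -3, -3]

[1, -3, -3]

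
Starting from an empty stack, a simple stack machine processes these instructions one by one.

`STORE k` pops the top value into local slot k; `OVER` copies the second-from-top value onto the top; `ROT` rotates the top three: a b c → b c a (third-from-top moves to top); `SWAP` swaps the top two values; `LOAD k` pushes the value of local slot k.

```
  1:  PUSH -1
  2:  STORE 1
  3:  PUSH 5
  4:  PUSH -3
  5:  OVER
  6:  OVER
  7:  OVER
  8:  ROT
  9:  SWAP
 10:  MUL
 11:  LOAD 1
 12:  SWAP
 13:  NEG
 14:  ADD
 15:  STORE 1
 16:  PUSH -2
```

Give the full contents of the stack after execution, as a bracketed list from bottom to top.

PUSH -1 → -1
STORE 1 → (empty)
PUSH 5  → 5
PUSH -3 → 5 -3
OVER    → 5 -3 5
OVER    → 5 -3 5 -3
OVER    → 5 -3 5 -3 5
ROT     → 5 -3 -3 5 5
SWAP    → 5 -3 -3 5 5
MUL     → 5 -3 -3 25
LOAD 1  → 5 -3 -3 25 -1
SWAP    → 5 -3 -3 -1 25
NEG     → 5 -3 -3 -1 -25
ADD     → 5 -3 -3 -26
STORE 1 → 5 -3 -3
PUSH -2 → 5 -3 -3 -2

[5, -3, -3, -2]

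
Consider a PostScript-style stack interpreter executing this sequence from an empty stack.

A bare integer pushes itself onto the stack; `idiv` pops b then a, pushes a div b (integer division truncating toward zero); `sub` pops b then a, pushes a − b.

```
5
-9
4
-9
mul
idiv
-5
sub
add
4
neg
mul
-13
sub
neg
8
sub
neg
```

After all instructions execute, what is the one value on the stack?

-19

5    : [5]
-9   : [5, -9]
4    : [5, -9, 4]
-9   : [5, -9, 4, -9]
mul  : [5, -9, -36]
idiv : [5, 0]
-5   : [5, 0, -5]
sub  : [5, 5]
add  : [10]
4    : [10, 4]
neg  : [10, -4]
mul  : [-40]
-13  : [-40, -13]
sub  : [-27]
neg  : [27]
8    : [27, 8]
sub  : [19]
neg  : [-19]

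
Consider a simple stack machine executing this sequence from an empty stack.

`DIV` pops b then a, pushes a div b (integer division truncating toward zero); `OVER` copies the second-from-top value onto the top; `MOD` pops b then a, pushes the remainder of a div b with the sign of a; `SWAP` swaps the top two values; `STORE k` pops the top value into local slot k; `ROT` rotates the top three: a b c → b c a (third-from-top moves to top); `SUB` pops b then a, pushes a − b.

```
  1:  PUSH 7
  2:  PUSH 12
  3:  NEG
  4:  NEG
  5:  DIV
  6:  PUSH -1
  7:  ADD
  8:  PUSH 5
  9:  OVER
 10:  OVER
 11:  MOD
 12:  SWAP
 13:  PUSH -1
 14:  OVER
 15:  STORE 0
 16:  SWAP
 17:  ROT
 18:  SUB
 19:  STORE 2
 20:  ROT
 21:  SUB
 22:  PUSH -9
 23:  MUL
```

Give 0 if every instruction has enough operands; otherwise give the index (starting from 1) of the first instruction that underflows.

20

PUSH 7  → 7
PUSH 12 → 7 12
NEG     → 7 -12
NEG     → 7 12
DIV     → 0
PUSH -1 → 0 -1
ADD     → -1
PUSH 5  → -1 5
OVER    → -1 5 -1
OVER    → -1 5 -1 5
MOD     → -1 5 -1
SWAP    → -1 -1 5
PUSH -1 → -1 -1 5 -1
OVER    → -1 -1 5 -1 5
STORE 0 → -1 -1 5 -1
SWAP    → -1 -1 -1 5
ROT     → -1 -1 5 -1
SUB     → -1 -1 6
STORE 2 → -1 -1
ROT  — needs 3 operands, stack has 2 → underflow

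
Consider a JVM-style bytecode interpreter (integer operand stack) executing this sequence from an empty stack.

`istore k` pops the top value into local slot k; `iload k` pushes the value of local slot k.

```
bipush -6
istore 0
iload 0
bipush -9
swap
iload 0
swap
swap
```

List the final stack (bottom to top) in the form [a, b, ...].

[-9, -6, -6]

bipush -6 -> -6
istore 0  -> (empty)
iload 0   -> -6
bipush -9 -> -6 -9
swap      -> -9 -6
iload 0   -> -9 -6 -6
swap      -> -9 -6 -6
swap      -> -9 -6 -6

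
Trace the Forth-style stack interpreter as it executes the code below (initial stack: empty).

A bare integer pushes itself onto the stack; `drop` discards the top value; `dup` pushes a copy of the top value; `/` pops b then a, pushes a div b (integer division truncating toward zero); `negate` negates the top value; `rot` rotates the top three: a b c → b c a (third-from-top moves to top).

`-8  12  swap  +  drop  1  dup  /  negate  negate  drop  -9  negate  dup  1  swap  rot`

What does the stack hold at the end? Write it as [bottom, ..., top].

[1, 9, 9]

-8     : -8
12     : -8 12
swap   : 12 -8
+      : 4
drop   : (empty)
1      : 1
dup    : 1 1
/      : 1
negate : -1
negate : 1
drop   : (empty)
-9     : -9
negate : 9
dup    : 9 9
1      : 9 9 1
swap   : 9 1 9
rot    : 1 9 9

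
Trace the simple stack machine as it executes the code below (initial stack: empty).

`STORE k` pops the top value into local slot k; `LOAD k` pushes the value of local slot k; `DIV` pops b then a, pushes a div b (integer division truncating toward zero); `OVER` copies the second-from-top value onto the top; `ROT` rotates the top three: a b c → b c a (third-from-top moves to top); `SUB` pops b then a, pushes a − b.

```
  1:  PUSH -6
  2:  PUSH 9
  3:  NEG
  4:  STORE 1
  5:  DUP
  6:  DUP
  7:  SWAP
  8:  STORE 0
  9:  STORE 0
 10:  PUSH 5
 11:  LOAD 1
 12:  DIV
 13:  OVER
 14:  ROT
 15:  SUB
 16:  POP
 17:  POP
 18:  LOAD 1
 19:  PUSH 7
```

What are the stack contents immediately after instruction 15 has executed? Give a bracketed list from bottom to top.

PUSH -6 : -6
PUSH 9  : -6 9
NEG     : -6 -9
STORE 1 : -6
DUP     : -6 -6
DUP     : -6 -6 -6
SWAP    : -6 -6 -6
STORE 0 : -6 -6
STORE 0 : -6
PUSH 5  : -6 5
LOAD 1  : -6 5 -9
DIV     : -6 0
OVER    : -6 0 -6
ROT     : 0 -6 -6
SUB     : 0 0

[0, 0]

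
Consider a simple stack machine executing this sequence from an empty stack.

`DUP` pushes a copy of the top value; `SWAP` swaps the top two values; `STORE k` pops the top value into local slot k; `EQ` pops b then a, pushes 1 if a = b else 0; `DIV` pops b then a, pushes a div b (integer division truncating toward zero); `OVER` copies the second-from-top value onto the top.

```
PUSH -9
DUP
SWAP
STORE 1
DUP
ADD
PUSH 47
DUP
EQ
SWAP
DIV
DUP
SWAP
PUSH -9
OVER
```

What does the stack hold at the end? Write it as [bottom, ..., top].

[0, 0, -9, 0]

PUSH -9 -> [-9]
DUP     -> [-9, -9]
SWAP    -> [-9, -9]
STORE 1 -> [-9]
DUP     -> [-9, -9]
ADD     -> [-18]
PUSH 47 -> [-18, 47]
DUP     -> [-18, 47, 47]
EQ      -> [-18, 1]
SWAP    -> [1, -18]
DIV     -> [0]
DUP     -> [0, 0]
SWAP    -> [0, 0]
PUSH -9 -> [0, 0, -9]
OVER    -> [0, 0, -9, 0]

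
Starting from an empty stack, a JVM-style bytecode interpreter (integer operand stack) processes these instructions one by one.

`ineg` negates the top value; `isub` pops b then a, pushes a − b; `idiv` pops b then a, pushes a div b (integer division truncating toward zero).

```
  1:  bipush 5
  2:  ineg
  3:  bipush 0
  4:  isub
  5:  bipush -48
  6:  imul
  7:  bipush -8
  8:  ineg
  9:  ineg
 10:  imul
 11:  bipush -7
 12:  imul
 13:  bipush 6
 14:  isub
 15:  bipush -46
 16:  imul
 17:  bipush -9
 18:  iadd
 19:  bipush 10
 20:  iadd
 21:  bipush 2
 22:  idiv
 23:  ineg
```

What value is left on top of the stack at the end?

308981

bipush 5   : [5]
ineg       : [-5]
bipush 0   : [-5, 0]
isub       : [-5]
bipush -48 : [-5, -48]
imul       : [240]
bipush -8  : [240, -8]
ineg       : [240, 8]
ineg       : [240, -8]
imul       : [-1920]
bipush -7  : [-1920, -7]
imul       : [13440]
bipush 6   : [13440, 6]
isub       : [13434]
bipush -46 : [13434, -46]
imul       : [-617964]
bipush -9  : [-617964, -9]
iadd       : [-617973]
bipush 10  : [-617973, 10]
iadd       : [-617963]
bipush 2   : [-617963, 2]
idiv       : [-308981]
ineg       : [308981]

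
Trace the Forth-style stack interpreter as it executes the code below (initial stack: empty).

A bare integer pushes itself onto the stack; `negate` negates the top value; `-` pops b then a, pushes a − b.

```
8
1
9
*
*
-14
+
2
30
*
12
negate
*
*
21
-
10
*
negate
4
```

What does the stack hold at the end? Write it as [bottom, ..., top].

[417810, 4]

8      : 8
1      : 8 1
9      : 8 1 9
*      : 8 9
*      : 72
-14    : 72 -14
+      : 58
2      : 58 2
30     : 58 2 30
*      : 58 60
12     : 58 60 12
negate : 58 60 -12
*      : 58 -720
*      : -41760
21     : -41760 21
-      : -41781
10     : -41781 10
*      : -417810
negate : 417810
4      : 417810 4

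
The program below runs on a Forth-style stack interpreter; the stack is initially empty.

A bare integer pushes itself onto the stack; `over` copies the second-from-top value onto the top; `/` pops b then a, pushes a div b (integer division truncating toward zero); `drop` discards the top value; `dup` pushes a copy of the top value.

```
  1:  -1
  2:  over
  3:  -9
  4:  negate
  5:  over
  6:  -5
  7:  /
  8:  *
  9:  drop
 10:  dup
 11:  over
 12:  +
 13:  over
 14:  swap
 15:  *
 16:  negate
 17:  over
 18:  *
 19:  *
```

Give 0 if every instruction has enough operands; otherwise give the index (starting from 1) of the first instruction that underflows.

-1 : [-1]
over  — needs 2 operands, stack has 1 → underflow

2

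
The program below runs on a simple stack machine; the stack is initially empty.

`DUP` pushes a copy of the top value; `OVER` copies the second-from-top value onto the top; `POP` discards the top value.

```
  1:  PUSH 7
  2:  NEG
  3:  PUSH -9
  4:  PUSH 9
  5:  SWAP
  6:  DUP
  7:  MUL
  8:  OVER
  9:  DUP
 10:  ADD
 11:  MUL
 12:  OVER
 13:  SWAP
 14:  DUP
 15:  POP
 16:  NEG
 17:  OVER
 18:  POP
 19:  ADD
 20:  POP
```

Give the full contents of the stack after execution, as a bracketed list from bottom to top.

PUSH 7  -> 7
NEG     -> -7
PUSH -9 -> -7 -9
PUSH 9  -> -7 -9 9
SWAP    -> -7 9 -9
DUP     -> -7 9 -9 -9
MUL     -> -7 9 81
OVER    -> -7 9 81 9
DUP     -> -7 9 81 9 9
ADD     -> -7 9 81 18
MUL     -> -7 9 1458
OVER    -> -7 9 1458 9
SWAP    -> -7 9 9 1458
DUP     -> -7 9 9 1458 1458
POP     -> -7 9 9 1458
NEG     -> -7 9 9 -1458
OVER    -> -7 9 9 -1458 9
POP     -> -7 9 9 -1458
ADD     -> -7 9 -1449
POP     -> -7 9

[-7, 9]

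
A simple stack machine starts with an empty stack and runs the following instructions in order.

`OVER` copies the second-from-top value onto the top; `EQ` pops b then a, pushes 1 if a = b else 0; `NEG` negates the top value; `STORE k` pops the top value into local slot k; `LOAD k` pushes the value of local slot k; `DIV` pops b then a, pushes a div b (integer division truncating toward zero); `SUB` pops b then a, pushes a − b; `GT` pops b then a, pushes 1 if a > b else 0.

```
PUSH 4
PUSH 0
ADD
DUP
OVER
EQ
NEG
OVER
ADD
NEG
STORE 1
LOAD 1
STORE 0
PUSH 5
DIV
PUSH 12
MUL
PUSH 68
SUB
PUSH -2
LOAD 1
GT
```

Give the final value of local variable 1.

PUSH 4  -> 4
PUSH 0  -> 4 0
ADD     -> 4
DUP     -> 4 4
OVER    -> 4 4 4
EQ      -> 4 1
NEG     -> 4 -1
OVER    -> 4 -1 4
ADD     -> 4 3
NEG     -> 4 -3
STORE 1 -> 4
LOAD 1  -> 4 -3
STORE 0 -> 4
PUSH 5  -> 4 5
DIV     -> 0
PUSH 12 -> 0 12
MUL     -> 0
PUSH 68 -> 0 68
SUB     -> -68
PUSH -2 -> -68 -2
LOAD 1  -> -68 -2 -3
GT      -> -68 1

-3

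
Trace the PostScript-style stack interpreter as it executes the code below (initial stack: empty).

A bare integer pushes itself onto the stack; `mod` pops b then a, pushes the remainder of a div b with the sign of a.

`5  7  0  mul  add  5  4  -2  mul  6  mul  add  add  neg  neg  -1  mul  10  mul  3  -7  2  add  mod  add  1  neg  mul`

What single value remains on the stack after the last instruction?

-383

5   : [5]
7   : [5, 7]
0   : [5, 7, 0]
mul : [5, 0]
add : [5]
5   : [5, 5]
4   : [5, 5, 4]
-2  : [5, 5, 4, -2]
mul : [5, 5, -8]
6   : [5, 5, -8, 6]
mul : [5, 5, -48]
add : [5, -43]
add : [-38]
neg : [38]
neg : [-38]
-1  : [-38, -1]
mul : [38]
10  : [38, 10]
mul : [380]
3   : [380, 3]
-7  : [380, 3, -7]
2   : [380, 3, -7, 2]
add : [380, 3, -5]
mod : [380, 3]
add : [383]
1   : [383, 1]
neg : [383, -1]
mul : [-383]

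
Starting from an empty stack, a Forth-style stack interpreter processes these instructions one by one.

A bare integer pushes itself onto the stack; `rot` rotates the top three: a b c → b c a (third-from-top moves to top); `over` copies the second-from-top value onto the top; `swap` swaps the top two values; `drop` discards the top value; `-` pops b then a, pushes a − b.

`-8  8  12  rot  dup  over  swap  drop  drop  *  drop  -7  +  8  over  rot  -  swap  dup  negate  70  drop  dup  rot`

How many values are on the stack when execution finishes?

-8     : -8
8      : -8 8
12     : -8 8 12
rot    : 8 12 -8
dup    : 8 12 -8 -8
over   : 8 12 -8 -8 -8
swap   : 8 12 -8 -8 -8
drop   : 8 12 -8 -8
drop   : 8 12 -8
*      : 8 -96
drop   : 8
-7     : 8 -7
+      : 1
8      : 1 8
over   : 1 8 1
rot    : 8 1 1
-      : 8 0
swap   : 0 8
dup    : 0 8 8
negate : 0 8 -8
70     : 0 8 -8 70
drop   : 0 8 -8
dup    : 0 8 -8 -8
rot    : 0 -8 -8 8

4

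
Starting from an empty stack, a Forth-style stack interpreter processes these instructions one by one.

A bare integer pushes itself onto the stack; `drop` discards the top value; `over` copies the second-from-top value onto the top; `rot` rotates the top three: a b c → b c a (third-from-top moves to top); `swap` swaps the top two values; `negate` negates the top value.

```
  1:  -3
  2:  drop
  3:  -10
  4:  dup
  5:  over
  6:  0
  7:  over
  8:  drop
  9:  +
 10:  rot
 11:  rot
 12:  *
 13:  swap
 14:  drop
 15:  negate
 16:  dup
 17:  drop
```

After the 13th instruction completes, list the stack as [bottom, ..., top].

-3   -> [-3]
drop -> []
-10  -> [-10]
dup  -> [-10, -10]
over -> [-10, -10, -10]
0    -> [-10, -10, -10, 0]
over -> [-10, -10, -10, 0, -10]
drop -> [-10, -10, -10, 0]
+    -> [-10, -10, -10]
rot  -> [-10, -10, -10]
rot  -> [-10, -10, -10]
*    -> [-10, 100]
swap -> [100, -10]

[100, -10]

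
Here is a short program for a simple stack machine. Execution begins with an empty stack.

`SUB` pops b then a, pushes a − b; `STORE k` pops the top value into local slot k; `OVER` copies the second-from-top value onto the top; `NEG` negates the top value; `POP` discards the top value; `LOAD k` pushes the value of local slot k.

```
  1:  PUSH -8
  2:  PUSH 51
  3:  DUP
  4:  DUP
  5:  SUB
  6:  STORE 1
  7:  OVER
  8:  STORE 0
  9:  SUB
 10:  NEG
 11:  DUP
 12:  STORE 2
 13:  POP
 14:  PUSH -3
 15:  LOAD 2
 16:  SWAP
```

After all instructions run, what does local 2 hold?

59

PUSH -8  [-8]
PUSH 51  [-8, 51]
DUP      [-8, 51, 51]
DUP      [-8, 51, 51, 51]
SUB      [-8, 51, 0]
STORE 1  [-8, 51]
OVER     [-8, 51, -8]
STORE 0  [-8, 51]
SUB      [-59]
NEG      [59]
DUP      [59, 59]
STORE 2  [59]
POP      []
PUSH -3  [-3]
LOAD 2   [-3, 59]
SWAP     [59, -3]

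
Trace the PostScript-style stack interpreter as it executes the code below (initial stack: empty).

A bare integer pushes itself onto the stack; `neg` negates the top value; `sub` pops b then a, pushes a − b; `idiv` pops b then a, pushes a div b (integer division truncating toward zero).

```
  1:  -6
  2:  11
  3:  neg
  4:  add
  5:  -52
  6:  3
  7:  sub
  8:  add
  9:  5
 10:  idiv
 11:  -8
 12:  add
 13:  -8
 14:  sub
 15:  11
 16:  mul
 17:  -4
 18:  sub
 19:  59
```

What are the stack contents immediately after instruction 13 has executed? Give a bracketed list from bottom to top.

-6   → [-6]
11   → [-6, 11]
neg  → [-6, -11]
add  → [-17]
-52  → [-17, -52]
3    → [-17, -52, 3]
sub  → [-17, -55]
add  → [-72]
5    → [-72, 5]
idiv → [-14]
-8   → [-14, -8]
add  → [-22]
-8   → [-22, -8]

[-22, -8]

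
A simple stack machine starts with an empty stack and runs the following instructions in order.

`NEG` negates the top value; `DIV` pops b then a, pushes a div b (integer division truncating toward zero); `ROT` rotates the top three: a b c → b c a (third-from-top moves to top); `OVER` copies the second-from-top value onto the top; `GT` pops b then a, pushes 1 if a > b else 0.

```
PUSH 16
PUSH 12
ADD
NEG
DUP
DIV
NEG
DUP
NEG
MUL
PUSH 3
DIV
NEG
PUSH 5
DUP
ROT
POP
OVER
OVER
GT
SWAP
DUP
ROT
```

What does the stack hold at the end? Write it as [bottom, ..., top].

[5, 5, 5, 0]

PUSH 16 -> 16
PUSH 12 -> 16 12
ADD     -> 28
NEG     -> -28
DUP     -> -28 -28
DIV     -> 1
NEG     -> -1
DUP     -> -1 -1
NEG     -> -1 1
MUL     -> -1
PUSH 3  -> -1 3
DIV     -> 0
NEG     -> 0
PUSH 5  -> 0 5
DUP     -> 0 5 5
ROT     -> 5 5 0
POP     -> 5 5
OVER    -> 5 5 5
OVER    -> 5 5 5 5
GT      -> 5 5 0
SWAP    -> 5 0 5
DUP     -> 5 0 5 5
ROT     -> 5 5 5 0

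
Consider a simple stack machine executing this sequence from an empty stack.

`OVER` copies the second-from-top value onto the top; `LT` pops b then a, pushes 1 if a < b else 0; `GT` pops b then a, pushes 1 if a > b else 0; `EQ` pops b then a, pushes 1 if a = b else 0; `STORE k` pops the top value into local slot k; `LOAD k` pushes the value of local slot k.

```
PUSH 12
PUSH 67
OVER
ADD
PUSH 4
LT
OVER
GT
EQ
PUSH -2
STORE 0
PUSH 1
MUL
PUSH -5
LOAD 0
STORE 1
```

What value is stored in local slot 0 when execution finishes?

-2

PUSH 12 -> [12]
PUSH 67 -> [12, 67]
OVER    -> [12, 67, 12]
ADD     -> [12, 79]
PUSH 4  -> [12, 79, 4]
LT      -> [12, 0]
OVER    -> [12, 0, 12]
GT      -> [12, 0]
EQ      -> [0]
PUSH -2 -> [0, -2]
STORE 0 -> [0]
PUSH 1  -> [0, 1]
MUL     -> [0]
PUSH -5 -> [0, -5]
LOAD 0  -> [0, -5, -2]
STORE 1 -> [0, -5]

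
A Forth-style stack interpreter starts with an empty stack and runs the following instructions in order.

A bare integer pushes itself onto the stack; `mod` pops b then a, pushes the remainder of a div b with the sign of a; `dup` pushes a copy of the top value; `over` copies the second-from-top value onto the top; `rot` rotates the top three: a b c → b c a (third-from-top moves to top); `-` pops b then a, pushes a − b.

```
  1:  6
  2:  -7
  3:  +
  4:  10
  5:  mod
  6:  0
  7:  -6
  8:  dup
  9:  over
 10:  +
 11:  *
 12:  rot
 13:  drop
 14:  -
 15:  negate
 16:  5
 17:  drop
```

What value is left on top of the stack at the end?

72

6      → [6]
-7     → [6, -7]
+      → [-1]
10     → [-1, 10]
mod    → [-1]
0      → [-1, 0]
-6     → [-1, 0, -6]
dup    → [-1, 0, -6, -6]
over   → [-1, 0, -6, -6, -6]
+      → [-1, 0, -6, -12]
*      → [-1, 0, 72]
rot    → [0, 72, -1]
drop   → [0, 72]
-      → [-72]
negate → [72]
5      → [72, 5]
drop   → [72]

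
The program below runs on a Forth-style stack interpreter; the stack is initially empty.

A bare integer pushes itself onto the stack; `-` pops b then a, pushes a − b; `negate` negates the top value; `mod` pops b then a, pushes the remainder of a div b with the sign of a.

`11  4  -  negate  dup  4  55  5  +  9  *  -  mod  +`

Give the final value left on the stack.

11     -> 11
4      -> 11 4
-      -> 7
negate -> -7
dup    -> -7 -7
4      -> -7 -7 4
55     -> -7 -7 4 55
5      -> -7 -7 4 55 5
+      -> -7 -7 4 60
9      -> -7 -7 4 60 9
*      -> -7 -7 4 540
-      -> -7 -7 -536
mod    -> -7 -7
+      -> -14

-14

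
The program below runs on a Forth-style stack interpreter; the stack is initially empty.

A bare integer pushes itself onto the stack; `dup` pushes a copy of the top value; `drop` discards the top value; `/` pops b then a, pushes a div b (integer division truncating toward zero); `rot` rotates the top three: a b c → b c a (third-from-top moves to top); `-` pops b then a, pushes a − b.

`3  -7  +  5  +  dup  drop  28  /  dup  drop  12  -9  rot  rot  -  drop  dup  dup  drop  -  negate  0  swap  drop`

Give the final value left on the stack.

0

3      : 3
-7     : 3 -7
+      : -4
5      : -4 5
+      : 1
dup    : 1 1
drop   : 1
28     : 1 28
/      : 0
dup    : 0 0
drop   : 0
12     : 0 12
-9     : 0 12 -9
rot    : 12 -9 0
rot    : -9 0 12
-      : -9 -12
drop   : -9
dup    : -9 -9
dup    : -9 -9 -9
drop   : -9 -9
-      : 0
negate : 0
0      : 0 0
swap   : 0 0
drop   : 0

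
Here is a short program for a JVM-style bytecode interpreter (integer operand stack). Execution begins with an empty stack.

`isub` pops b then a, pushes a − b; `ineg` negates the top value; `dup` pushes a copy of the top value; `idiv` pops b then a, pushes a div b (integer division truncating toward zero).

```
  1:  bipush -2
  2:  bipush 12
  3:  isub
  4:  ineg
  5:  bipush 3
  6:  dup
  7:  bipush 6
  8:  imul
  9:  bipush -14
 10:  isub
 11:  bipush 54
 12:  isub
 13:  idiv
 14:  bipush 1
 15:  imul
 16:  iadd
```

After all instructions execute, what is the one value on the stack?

14

bipush -2  : -2
bipush 12  : -2 12
isub       : -14
ineg       : 14
bipush 3   : 14 3
dup        : 14 3 3
bipush 6   : 14 3 3 6
imul       : 14 3 18
bipush -14 : 14 3 18 -14
isub       : 14 3 32
bipush 54  : 14 3 32 54
isub       : 14 3 -22
idiv       : 14 0
bipush 1   : 14 0 1
imul       : 14 0
iadd       : 14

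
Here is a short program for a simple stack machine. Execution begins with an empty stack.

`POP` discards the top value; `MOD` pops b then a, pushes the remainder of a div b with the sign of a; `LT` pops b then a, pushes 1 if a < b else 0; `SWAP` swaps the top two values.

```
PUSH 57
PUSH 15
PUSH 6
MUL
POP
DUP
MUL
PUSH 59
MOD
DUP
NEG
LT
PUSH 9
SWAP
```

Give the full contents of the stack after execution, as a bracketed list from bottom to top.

PUSH 57 -> 57
PUSH 15 -> 57 15
PUSH 6  -> 57 15 6
MUL     -> 57 90
POP     -> 57
DUP     -> 57 57
MUL     -> 3249
PUSH 59 -> 3249 59
MOD     -> 4
DUP     -> 4 4
NEG     -> 4 -4
LT      -> 0
PUSH 9  -> 0 9
SWAP    -> 9 0

[9, 0]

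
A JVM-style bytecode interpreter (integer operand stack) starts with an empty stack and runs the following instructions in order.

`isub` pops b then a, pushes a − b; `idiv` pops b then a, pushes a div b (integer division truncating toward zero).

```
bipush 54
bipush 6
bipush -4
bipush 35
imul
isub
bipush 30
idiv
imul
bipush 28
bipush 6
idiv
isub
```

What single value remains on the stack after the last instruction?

bipush 54 -> 54
bipush 6  -> 54 6
bipush -4 -> 54 6 -4
bipush 35 -> 54 6 -4 35
imul      -> 54 6 -140
isub      -> 54 146
bipush 30 -> 54 146 30
idiv      -> 54 4
imul      -> 216
bipush 28 -> 216 28
bipush 6  -> 216 28 6
idiv      -> 216 4
isub      -> 212

212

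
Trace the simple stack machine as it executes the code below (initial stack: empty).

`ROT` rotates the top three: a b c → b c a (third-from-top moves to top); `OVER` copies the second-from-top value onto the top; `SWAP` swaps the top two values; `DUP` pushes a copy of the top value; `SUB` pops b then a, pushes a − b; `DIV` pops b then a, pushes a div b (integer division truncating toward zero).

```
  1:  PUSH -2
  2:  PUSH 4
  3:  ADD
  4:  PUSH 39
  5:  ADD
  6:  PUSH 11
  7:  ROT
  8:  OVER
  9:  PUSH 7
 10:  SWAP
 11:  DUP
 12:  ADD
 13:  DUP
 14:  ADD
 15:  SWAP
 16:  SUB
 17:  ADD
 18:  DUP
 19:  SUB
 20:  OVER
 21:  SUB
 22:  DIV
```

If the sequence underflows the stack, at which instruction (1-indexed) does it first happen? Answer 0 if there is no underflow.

7

PUSH -2 : -2
PUSH 4  : -2 4
ADD     : 2
PUSH 39 : 2 39
ADD     : 41
PUSH 11 : 41 11
ROT  — needs 3 operands, stack has 2 → underflow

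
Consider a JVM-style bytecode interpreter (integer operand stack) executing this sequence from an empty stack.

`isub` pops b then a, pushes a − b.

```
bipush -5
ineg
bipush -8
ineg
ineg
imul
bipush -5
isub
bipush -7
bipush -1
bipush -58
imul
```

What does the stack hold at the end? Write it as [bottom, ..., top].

bipush -5  -> [-5]
ineg       -> [5]
bipush -8  -> [5, -8]
ineg       -> [5, 8]
ineg       -> [5, -8]
imul       -> [-40]
bipush -5  -> [-40, -5]
isub       -> [-35]
bipush -7  -> [-35, -7]
bipush -1  -> [-35, -7, -1]
bipush -58 -> [-35, -7, -1, -58]
imul       -> [-35, -7, 58]

[-35, -7, 58]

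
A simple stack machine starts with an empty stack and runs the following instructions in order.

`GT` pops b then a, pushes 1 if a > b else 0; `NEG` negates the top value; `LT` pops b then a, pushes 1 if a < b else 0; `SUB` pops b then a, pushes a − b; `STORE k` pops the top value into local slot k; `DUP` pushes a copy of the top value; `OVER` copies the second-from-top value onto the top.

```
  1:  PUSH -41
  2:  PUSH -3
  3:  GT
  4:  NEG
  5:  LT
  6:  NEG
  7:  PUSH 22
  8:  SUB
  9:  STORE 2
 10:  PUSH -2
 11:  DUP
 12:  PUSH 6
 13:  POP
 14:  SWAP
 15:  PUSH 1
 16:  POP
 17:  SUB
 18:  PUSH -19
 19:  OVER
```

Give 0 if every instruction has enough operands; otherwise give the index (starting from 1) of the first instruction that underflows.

5

PUSH -41 → -41
PUSH -3  → -41 -3
GT       → 0
NEG      → 0
LT  — needs 2 operands, stack has 1 → underflow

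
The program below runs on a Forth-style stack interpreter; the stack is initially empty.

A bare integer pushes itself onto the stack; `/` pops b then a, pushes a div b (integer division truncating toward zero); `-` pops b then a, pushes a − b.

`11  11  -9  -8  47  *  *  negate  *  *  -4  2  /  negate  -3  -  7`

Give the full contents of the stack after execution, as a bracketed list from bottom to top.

[-409464, 5, 7]

11     -> [11]
11     -> [11, 11]
-9     -> [11, 11, -9]
-8     -> [11, 11, -9, -8]
47     -> [11, 11, -9, -8, 47]
*      -> [11, 11, -9, -376]
*      -> [11, 11, 3384]
negate -> [11, 11, -3384]
*      -> [11, -37224]
*      -> [-409464]
-4     -> [-409464, -4]
2      -> [-409464, -4, 2]
/      -> [-409464, -2]
negate -> [-409464, 2]
-3     -> [-409464, 2, -3]
-      -> [-409464, 5]
7      -> [-409464, 5, 7]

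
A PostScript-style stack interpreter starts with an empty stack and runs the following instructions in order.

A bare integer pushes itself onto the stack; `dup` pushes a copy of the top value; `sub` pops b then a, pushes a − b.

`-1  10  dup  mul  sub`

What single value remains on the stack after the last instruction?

-1  -> [-1]
10  -> [-1, 10]
dup -> [-1, 10, 10]
mul -> [-1, 100]
sub -> [-101]

-101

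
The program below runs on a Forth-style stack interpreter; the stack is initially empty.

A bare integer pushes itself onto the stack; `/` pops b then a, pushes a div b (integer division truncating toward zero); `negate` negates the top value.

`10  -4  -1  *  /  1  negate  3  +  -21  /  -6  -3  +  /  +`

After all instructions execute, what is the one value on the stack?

10     -> [10]
-4     -> [10, -4]
-1     -> [10, -4, -1]
*      -> [10, 4]
/      -> [2]
1      -> [2, 1]
negate -> [2, -1]
3      -> [2, -1, 3]
+      -> [2, 2]
-21    -> [2, 2, -21]
/      -> [2, 0]
-6     -> [2, 0, -6]
-3     -> [2, 0, -6, -3]
+      -> [2, 0, -9]
/      -> [2, 0]
+      -> [2]

2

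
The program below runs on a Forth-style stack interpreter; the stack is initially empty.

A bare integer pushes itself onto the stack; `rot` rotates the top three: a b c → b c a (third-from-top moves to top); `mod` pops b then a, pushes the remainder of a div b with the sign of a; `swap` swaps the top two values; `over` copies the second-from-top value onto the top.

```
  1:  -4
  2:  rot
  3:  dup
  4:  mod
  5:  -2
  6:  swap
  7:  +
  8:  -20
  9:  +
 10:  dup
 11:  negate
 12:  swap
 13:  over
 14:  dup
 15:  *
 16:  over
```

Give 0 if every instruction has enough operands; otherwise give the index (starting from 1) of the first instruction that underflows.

2

-4 -> -4
rot  — needs 3 operands, stack has 1 → underflow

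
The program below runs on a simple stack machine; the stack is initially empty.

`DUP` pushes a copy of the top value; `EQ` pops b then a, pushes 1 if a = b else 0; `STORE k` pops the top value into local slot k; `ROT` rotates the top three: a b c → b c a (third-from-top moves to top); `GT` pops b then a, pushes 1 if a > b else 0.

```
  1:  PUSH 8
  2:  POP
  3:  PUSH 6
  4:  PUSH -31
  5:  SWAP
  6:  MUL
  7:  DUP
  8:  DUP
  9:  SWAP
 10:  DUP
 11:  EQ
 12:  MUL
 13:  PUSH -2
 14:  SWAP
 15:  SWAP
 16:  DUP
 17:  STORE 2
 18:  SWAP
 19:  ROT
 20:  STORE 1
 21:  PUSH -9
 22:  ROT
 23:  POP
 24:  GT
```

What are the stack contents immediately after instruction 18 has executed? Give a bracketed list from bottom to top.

PUSH 8   : 8
POP      : (empty)
PUSH 6   : 6
PUSH -31 : 6 -31
SWAP     : -31 6
MUL      : -186
DUP      : -186 -186
DUP      : -186 -186 -186
SWAP     : -186 -186 -186
DUP      : -186 -186 -186 -186
EQ       : -186 -186 1
MUL      : -186 -186
PUSH -2  : -186 -186 -2
SWAP     : -186 -2 -186
SWAP     : -186 -186 -2
DUP      : -186 -186 -2 -2
STORE 2  : -186 -186 -2
SWAP     : -186 -2 -186

[-186, -2, -186]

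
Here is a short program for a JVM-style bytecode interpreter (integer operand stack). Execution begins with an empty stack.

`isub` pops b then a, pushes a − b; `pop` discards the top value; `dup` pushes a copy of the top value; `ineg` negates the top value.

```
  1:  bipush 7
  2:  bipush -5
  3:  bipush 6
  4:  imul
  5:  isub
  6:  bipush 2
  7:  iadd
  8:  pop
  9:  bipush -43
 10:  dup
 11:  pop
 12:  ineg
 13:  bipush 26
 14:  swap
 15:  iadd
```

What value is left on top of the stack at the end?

69

bipush 7    7
bipush -5   7 -5
bipush 6    7 -5 6
imul        7 -30
isub        37
bipush 2    37 2
iadd        39
pop         (empty)
bipush -43  -43
dup         -43 -43
pop         -43
ineg        43
bipush 26   43 26
swap        26 43
iadd        69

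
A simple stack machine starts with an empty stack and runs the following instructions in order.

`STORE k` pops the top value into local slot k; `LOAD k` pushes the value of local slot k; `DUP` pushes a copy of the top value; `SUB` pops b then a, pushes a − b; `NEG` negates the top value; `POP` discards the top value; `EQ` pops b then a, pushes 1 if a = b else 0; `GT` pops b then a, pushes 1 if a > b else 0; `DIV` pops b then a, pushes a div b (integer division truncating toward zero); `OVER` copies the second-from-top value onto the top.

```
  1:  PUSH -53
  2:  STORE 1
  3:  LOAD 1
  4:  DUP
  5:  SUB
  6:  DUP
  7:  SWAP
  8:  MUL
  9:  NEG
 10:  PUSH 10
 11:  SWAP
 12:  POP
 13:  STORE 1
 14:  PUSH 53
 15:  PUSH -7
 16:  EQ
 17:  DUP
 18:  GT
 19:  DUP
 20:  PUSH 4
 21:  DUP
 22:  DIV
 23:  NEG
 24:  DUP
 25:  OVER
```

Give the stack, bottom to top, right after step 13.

[]

PUSH -53 : -53
STORE 1  : (empty)
LOAD 1   : -53
DUP      : -53 -53
SUB      : 0
DUP      : 0 0
SWAP     : 0 0
MUL      : 0
NEG      : 0
PUSH 10  : 0 10
SWAP     : 10 0
POP      : 10
STORE 1  : (empty)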